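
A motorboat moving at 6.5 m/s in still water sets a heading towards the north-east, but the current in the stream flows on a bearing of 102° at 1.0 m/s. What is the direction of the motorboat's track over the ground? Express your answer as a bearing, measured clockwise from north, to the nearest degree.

052°

Taking east as x and north as y: velocity relative to the water = (4.596, 4.596) m/s; the water relative to ground = (0.978, -0.208) m/s.
Velocity relative to ground = (4.596, 4.596) + (0.978, -0.208) = (5.574, 4.388) m/s.
Bearing = atan2(5.57, 4.39) = 51.79° clockwise from north.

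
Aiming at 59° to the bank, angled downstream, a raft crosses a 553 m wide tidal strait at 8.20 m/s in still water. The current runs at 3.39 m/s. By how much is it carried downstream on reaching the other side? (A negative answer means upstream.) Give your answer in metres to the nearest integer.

Perpendicular speed = 7.029 m/s; crossing time = 553 / 7.029 = 78.677 s.
Net downstream speed = 7.613 m/s.
Drift = 7.613 × 78.677 = 598.990 m (downstream).

599 m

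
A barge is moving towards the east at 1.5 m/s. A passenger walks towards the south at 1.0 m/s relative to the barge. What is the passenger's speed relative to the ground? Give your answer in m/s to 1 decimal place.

1.8 m/s

Taking east as x and north as y: barge velocity = (1.500, 0.000) m/s; passenger velocity relative to barge = (0.000, -1.000) m/s.
Velocity relative to ground = (1.500, 0.000) + (0.000, -1.000) = (1.500, -1.000) m/s.
Speed = |(1.500, -1.000)| = 1.803 m/s.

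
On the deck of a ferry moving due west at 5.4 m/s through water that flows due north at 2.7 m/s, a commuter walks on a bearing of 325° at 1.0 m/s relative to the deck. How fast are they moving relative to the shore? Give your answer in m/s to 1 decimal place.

In east/north components (m/s): commuter relative to ferry = (-0.574, 0.819); ferry relative to water = (-5.400, 0.000); water relative to ground = (0.000, 2.700).
Sum = (-5.974, 3.519) m/s.
Speed = |(-5.974, 3.519)| = 6.933 m/s.

6.9 m/s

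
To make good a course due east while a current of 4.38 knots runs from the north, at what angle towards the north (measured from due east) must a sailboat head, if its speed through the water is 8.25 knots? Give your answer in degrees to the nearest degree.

The current pushes perpendicular to the desired track; the heading must have a component into the current equal to 4.38 knots: 8.25 sin θ = 4.38.
sin θ = 0.5309, so θ = 32.067°.

32°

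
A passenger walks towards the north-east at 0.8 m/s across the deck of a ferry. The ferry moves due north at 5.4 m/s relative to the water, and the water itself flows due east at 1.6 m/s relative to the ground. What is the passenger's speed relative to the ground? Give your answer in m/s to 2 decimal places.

6.35 m/s

In east/north components (m/s): passenger relative to ferry = (0.566, 0.566); ferry relative to water = (0.000, 5.400); water relative to ground = (1.600, 0.000).
Sum = (2.166, 5.966) m/s.
Speed = |(2.166, 5.966)| = 6.347 m/s.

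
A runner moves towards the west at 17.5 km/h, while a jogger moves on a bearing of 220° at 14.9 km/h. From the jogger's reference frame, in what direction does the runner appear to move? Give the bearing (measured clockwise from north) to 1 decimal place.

325.2°

Taking east as x and north as y: runner velocity = (-17.500, 0.000) km/h; jogger velocity = (-9.578, -11.414) km/h.
Velocity of runner relative to jogger = (-17.500, 0.000) − (-9.578, -11.414) = (-7.922, 11.414) km/h.
Bearing = atan2(-7.92, 11.41) = 325.24° clockwise from north.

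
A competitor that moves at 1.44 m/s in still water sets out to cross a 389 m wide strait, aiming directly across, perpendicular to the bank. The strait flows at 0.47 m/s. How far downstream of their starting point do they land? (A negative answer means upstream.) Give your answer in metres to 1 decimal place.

127.0 m

Perpendicular speed = 1.440 m/s; crossing time = 389 / 1.440 = 270.139 s.
Net downstream speed = 0.470 m/s.
Drift = 0.470 × 270.139 = 126.965 m (downstream).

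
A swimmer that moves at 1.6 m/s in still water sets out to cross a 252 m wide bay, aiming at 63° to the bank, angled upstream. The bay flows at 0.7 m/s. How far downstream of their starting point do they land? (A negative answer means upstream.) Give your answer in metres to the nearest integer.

Perpendicular speed = 1.426 m/s; crossing time = 252 / 1.426 = 176.766 s.
Net downstream speed = -0.026 m/s.
Drift = -0.026 × 176.766 = -4.664 m (upstream).

-5 m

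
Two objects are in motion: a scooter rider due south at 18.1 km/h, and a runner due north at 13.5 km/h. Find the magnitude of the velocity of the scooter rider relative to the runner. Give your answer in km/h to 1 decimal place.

31.6 km/h

Taking east as x and north as y: scooter rider velocity = (0.000, -18.100) km/h; runner velocity = (0.000, 13.500) km/h.
Velocity of scooter rider relative to runner = (0.000, -18.100) − (0.000, 13.500) = (0.000, -31.600) km/h.
Magnitude = |(0.000, -31.600)| = 31.600 km/h.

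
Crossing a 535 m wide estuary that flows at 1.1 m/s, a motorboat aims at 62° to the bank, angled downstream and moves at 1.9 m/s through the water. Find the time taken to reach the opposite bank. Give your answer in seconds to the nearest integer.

The component of the motorboat's velocity perpendicular to the bank is 1.9 × sin 62° = 1.678 m/s.
The current is parallel to the bank, so it does not affect the crossing time.
Time = 535 / 1.678 = 318.908 s.

319 s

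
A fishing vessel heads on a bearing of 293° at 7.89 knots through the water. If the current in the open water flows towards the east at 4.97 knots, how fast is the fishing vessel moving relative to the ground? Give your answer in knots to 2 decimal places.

Taking east as x and north as y: velocity relative to the water = (-7.263, 3.083) knots; the water relative to ground = (4.970, 0.000) knots.
Velocity relative to ground = (-7.263, 3.083) + (4.970, 0.000) = (-2.293, 3.083) knots.
Speed = |(-2.293, 3.083)| = 3.842 knots.

3.84 knots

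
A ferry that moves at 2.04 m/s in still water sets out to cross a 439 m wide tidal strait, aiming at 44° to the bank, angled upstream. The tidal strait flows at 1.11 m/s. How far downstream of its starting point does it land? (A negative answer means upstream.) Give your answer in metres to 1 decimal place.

-110.7 m

Perpendicular speed = 1.417 m/s; crossing time = 439 / 1.417 = 309.787 s.
Net downstream speed = -0.357 m/s.
Drift = -0.357 × 309.787 = -110.734 m (upstream).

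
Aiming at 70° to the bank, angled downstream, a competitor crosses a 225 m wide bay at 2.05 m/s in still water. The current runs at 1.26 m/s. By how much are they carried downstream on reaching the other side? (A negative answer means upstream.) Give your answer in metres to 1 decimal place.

Perpendicular speed = 1.926 m/s; crossing time = 225 / 1.926 = 116.800 s.
Net downstream speed = 1.961 m/s.
Drift = 1.961 × 116.800 = 229.061 m (downstream).

229.1 m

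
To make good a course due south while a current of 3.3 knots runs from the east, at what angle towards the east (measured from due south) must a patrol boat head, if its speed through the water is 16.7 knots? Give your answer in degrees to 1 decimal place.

The current pushes perpendicular to the desired track; the heading must have a component into the current equal to 3.3 knots: 16.7 sin θ = 3.3.
sin θ = 0.1976, so θ = 11.397°.

11.4°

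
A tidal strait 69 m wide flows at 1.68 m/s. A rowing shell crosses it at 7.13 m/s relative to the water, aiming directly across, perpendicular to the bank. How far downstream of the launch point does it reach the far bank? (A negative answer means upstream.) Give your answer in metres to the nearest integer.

16 m

Perpendicular speed = 7.130 m/s; crossing time = 69 / 7.130 = 9.677 s.
Net downstream speed = 1.680 m/s.
Drift = 1.680 × 9.677 = 16.258 m (downstream).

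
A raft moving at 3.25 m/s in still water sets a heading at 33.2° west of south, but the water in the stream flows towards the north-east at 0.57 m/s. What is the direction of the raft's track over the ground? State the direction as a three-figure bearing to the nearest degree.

Taking east as x and north as y: velocity relative to the water = (-1.780, -2.719) m/s; the water relative to ground = (0.403, 0.403) m/s.
Velocity relative to ground = (-1.780, -2.719) + (0.403, 0.403) = (-1.377, -2.316) m/s.
Bearing = atan2(-1.38, -2.32) = 210.72° clockwise from north.

211°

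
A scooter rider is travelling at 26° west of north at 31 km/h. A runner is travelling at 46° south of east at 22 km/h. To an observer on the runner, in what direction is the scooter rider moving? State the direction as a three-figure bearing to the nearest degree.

327°

Taking east as x and north as y: scooter rider velocity = (-13.590, 27.863) km/h; runner velocity = (15.282, -15.825) km/h.
Velocity of scooter rider relative to runner = (-13.590, 27.863) − (15.282, -15.825) = (-28.872, 43.688) km/h.
Bearing = atan2(-28.87, 43.69) = 326.54° clockwise from north.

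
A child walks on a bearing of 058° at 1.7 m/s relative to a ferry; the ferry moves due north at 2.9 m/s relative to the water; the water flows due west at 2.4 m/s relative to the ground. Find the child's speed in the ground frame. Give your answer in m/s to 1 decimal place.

3.9 m/s

In east/north components (m/s): child relative to ferry = (1.442, 0.901); ferry relative to water = (0.000, 2.900); water relative to ground = (-2.400, 0.000).
Sum = (-0.958, 3.801) m/s.
Speed = |(-0.958, 3.801)| = 3.920 m/s.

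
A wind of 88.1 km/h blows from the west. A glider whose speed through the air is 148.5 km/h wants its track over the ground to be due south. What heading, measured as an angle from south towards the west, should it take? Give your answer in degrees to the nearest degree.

The wind pushes perpendicular to the desired track; the heading must have a component into the wind equal to 88.1 km/h: 148.5 sin θ = 88.1.
sin θ = 0.5933, so θ = 36.389°.

36°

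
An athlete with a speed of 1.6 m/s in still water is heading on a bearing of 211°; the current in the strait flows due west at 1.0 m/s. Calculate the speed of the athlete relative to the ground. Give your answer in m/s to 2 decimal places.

Taking east as x and north as y: velocity relative to the water = (-0.824, -1.371) m/s; the water relative to ground = (-1.000, 0.000) m/s.
Velocity relative to ground = (-0.824, -1.371) + (-1.000, 0.000) = (-1.824, -1.371) m/s.
Speed = |(-1.824, -1.371)| = 2.282 m/s.

2.28 m/s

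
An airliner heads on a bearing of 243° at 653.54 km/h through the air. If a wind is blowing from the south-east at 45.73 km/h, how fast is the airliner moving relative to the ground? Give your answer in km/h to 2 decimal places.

669.09 km/h

Taking east as x and north as y: velocity relative to the air = (-582.308, -296.701) km/h; the air relative to ground = (-32.336, 32.336) km/h.
Velocity relative to ground = (-582.308, -296.701) + (-32.336, 32.336) = (-614.644, -264.365) km/h.
Speed = |(-614.644, -264.365)| = 669.086 km/h.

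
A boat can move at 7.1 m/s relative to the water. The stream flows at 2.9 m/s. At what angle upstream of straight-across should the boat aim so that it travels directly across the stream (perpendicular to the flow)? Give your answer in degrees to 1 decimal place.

24.1°

To cancel the current, the upstream component of the boat's velocity must equal the flow: 7.1 sin θ = 2.9.
sin θ = 2.9 / 7.1 = 0.4085.
θ = arcsin(0.4085) = 24.108°.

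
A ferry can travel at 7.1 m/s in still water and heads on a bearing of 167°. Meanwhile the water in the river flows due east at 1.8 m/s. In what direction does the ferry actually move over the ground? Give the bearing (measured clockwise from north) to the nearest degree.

154°

Taking east as x and north as y: velocity relative to the water = (1.597, -6.918) m/s; the water relative to ground = (1.800, 0.000) m/s.
Velocity relative to ground = (1.597, -6.918) + (1.800, 0.000) = (3.397, -6.918) m/s.
Bearing = atan2(3.40, -6.92) = 153.85° clockwise from north.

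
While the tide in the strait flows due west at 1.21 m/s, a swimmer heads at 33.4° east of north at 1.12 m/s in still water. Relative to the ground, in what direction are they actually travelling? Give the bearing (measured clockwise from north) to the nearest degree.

328°

Taking east as x and north as y: velocity relative to the water = (0.617, 0.935) m/s; the water relative to ground = (-1.210, 0.000) m/s.
Velocity relative to ground = (0.617, 0.935) + (-1.210, 0.000) = (-0.593, 0.935) m/s.
Bearing = atan2(-0.59, 0.94) = 327.60° clockwise from north.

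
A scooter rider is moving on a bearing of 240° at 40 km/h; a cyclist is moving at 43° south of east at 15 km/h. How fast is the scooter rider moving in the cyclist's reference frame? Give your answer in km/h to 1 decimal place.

Taking east as x and north as y: scooter rider velocity = (-34.641, -20.000) km/h; cyclist velocity = (10.970, -10.230) km/h.
Velocity of scooter rider relative to cyclist = (-34.641, -20.000) − (10.970, -10.230) = (-45.611, -9.770) km/h.
Magnitude = |(-45.611, -9.770)| = 46.646 km/h.

46.6 km/h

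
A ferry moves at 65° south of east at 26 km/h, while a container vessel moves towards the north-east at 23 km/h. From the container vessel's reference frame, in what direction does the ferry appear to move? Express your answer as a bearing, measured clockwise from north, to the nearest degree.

188°

Taking east as x and north as y: ferry velocity = (10.988, -23.564) km/h; container vessel velocity = (16.263, 16.263) km/h.
Velocity of ferry relative to container vessel = (10.988, -23.564) − (16.263, 16.263) = (-5.275, -39.827) km/h.
Bearing = atan2(-5.28, -39.83) = 187.55° clockwise from north.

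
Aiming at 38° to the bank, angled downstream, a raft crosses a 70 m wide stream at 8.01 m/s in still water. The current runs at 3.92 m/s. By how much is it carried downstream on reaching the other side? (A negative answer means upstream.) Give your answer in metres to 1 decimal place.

145.2 m

Perpendicular speed = 4.931 m/s; crossing time = 70 / 4.931 = 14.195 s.
Net downstream speed = 10.232 m/s.
Drift = 10.232 × 14.195 = 145.239 m (downstream).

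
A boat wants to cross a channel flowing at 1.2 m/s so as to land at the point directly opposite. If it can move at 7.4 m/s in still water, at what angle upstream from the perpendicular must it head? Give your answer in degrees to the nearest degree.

To cancel the current, the upstream component of the boat's velocity must equal the flow: 7.4 sin θ = 1.2.
sin θ = 1.2 / 7.4 = 0.1622.
θ = arcsin(0.1622) = 9.332°.

9°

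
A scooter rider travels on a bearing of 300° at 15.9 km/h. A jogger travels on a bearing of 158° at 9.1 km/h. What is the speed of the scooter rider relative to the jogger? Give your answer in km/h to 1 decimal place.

23.7 km/h

Taking east as x and north as y: scooter rider velocity = (-13.770, 7.950) km/h; jogger velocity = (3.409, -8.437) km/h.
Velocity of scooter rider relative to jogger = (-13.770, 7.950) − (3.409, -8.437) = (-17.179, 16.387) km/h.
Magnitude = |(-17.179, 16.387)| = 23.741 km/h.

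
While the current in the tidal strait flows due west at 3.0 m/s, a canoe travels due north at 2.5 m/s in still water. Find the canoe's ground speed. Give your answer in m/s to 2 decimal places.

3.91 m/s

Taking east as x and north as y: velocity relative to the water = (0.000, 2.500) m/s; the water relative to ground = (-3.000, 0.000) m/s.
Velocity relative to ground = (0.000, 2.500) + (-3.000, 0.000) = (-3.000, 2.500) m/s.
Speed = |(-3.000, 2.500)| = 3.905 m/s.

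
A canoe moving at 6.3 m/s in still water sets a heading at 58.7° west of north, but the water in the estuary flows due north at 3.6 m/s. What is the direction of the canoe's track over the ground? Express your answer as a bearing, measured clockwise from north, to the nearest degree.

Taking east as x and north as y: velocity relative to the water = (-5.383, 3.273) m/s; the water relative to ground = (0.000, 3.600) m/s.
Velocity relative to ground = (-5.383, 3.273) + (0.000, 3.600) = (-5.383, 6.873) m/s.
Bearing = atan2(-5.38, 6.87) = 321.93° clockwise from north.

322°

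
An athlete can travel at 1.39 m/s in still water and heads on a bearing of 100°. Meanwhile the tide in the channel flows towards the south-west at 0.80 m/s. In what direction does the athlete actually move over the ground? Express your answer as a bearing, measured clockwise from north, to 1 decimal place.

135.1°

Taking east as x and north as y: velocity relative to the water = (1.369, -0.241) m/s; the water relative to ground = (-0.566, -0.566) m/s.
Velocity relative to ground = (1.369, -0.241) + (-0.566, -0.566) = (0.803, -0.807) m/s.
Bearing = atan2(0.80, -0.81) = 135.14° clockwise from north.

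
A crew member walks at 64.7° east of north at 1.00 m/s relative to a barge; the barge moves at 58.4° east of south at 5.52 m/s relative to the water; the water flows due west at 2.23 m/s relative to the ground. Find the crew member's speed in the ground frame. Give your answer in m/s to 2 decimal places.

In east/north components (m/s): crew member relative to barge = (0.904, 0.427); barge relative to water = (4.702, -2.892); water relative to ground = (-2.230, 0.000).
Sum = (3.376, -2.465) m/s.
Speed = |(3.376, -2.465)| = 4.180 m/s.

4.18 m/s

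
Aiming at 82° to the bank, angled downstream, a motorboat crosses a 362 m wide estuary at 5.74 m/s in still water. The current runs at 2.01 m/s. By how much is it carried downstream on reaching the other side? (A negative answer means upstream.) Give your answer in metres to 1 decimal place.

178.9 m

Perpendicular speed = 5.684 m/s; crossing time = 362 / 5.684 = 63.686 s.
Net downstream speed = 2.809 m/s.
Drift = 2.809 × 63.686 = 178.885 m (downstream).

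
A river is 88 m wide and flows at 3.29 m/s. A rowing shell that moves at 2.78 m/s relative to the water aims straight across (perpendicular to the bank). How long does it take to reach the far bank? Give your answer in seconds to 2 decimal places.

The component of the rowing shell's velocity perpendicular to the bank is 2.78 m/s.
The flow acts along the bank and has no component across it.
Time = 88 / 2.780 = 31.655 s.

31.65 s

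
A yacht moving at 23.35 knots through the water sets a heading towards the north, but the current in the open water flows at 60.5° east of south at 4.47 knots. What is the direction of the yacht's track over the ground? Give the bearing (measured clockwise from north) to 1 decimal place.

Taking east as x and north as y: velocity relative to the water = (0.000, 23.350) knots; the water relative to ground = (3.890, -2.201) knots.
Velocity relative to ground = (0.000, 23.350) + (3.890, -2.201) = (3.890, 21.149) knots.
Bearing = atan2(3.89, 21.15) = 10.42° clockwise from north.

010.4°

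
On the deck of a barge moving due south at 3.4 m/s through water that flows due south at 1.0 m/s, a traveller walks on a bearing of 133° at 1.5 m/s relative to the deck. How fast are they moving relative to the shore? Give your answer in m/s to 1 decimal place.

5.5 m/s

In east/north components (m/s): traveller relative to barge = (1.097, -1.023); barge relative to water = (0.000, -3.400); water relative to ground = (0.000, -1.000).
Sum = (1.097, -5.423) m/s.
Speed = |(1.097, -5.423)| = 5.533 m/s.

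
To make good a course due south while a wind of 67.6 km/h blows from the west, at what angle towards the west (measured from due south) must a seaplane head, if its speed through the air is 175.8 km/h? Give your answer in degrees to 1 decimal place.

22.6°

The wind pushes perpendicular to the desired track; the heading must have a component into the wind equal to 67.6 km/h: 175.8 sin θ = 67.6.
sin θ = 0.3845, so θ = 22.614°.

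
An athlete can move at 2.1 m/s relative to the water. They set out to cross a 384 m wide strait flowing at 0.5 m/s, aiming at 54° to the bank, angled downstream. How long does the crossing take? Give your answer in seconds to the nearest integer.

226 s

The component of the athlete's velocity perpendicular to the bank is 2.1 × sin 54° = 1.699 m/s.
The current is parallel to the bank, so it does not affect the crossing time.
Time = 384 / 1.699 = 226.024 s.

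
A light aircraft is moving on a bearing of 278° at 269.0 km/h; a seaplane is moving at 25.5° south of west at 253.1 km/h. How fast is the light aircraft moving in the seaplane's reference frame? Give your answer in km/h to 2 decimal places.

Taking east as x and north as y: light aircraft velocity = (-266.382, 37.438) km/h; seaplane velocity = (-228.444, -108.962) km/h.
Velocity of light aircraft relative to seaplane = (-266.382, 37.438) − (-228.444, -108.962) = (-37.938, 146.400) km/h.
Magnitude = |(-37.938, 146.400)| = 151.236 km/h.

151.24 km/h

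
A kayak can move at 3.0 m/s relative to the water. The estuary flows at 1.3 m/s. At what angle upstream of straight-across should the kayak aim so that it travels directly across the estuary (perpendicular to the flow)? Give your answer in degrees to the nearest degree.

To cancel the current, the upstream component of the kayak's velocity must equal the flow: 3.0 sin θ = 1.3.
sin θ = 1.3 / 3.0 = 0.4333.
θ = arcsin(0.4333) = 25.679°.

26°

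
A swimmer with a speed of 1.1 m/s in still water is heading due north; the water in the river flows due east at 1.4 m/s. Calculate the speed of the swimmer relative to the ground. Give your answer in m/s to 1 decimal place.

Taking east as x and north as y: velocity relative to the water = (0.000, 1.100) m/s; the water relative to ground = (1.400, 0.000) m/s.
Velocity relative to ground = (0.000, 1.100) + (1.400, 0.000) = (1.400, 1.100) m/s.
Speed = |(1.400, 1.100)| = 1.780 m/s.

1.8 m/s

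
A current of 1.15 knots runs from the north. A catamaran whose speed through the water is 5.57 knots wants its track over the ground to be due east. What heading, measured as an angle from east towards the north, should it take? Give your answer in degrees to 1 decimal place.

The current pushes perpendicular to the desired track; the heading must have a component into the current equal to 1.15 knots: 5.57 sin θ = 1.15.
sin θ = 0.2065, so θ = 11.915°.

11.9°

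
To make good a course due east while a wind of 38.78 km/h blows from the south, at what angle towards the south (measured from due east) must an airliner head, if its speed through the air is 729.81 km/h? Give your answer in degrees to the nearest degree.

3°

The wind pushes perpendicular to the desired track; the heading must have a component into the wind equal to 38.78 km/h: 729.81 sin θ = 38.78.
sin θ = 0.0531, so θ = 3.046°.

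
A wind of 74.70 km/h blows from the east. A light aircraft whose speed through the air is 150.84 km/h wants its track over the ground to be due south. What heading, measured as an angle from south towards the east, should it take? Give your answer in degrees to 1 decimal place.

29.7°

The wind pushes perpendicular to the desired track; the heading must have a component into the wind equal to 74.70 km/h: 150.84 sin θ = 74.70.
sin θ = 0.4952, so θ = 29.685°.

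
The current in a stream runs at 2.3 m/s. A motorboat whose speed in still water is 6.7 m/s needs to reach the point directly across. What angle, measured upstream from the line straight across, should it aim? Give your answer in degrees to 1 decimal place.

20.1°

To cancel the current, the upstream component of the motorboat's velocity must equal the flow: 6.7 sin θ = 2.3.
sin θ = 2.3 / 6.7 = 0.3433.
θ = arcsin(0.3433) = 20.077°.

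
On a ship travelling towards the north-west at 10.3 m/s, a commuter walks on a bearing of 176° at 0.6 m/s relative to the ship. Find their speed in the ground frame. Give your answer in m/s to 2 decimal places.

9.86 m/s

Taking east as x and north as y: ship velocity = (-7.283, 7.283) m/s; commuter velocity relative to ship = (0.042, -0.599) m/s.
Velocity relative to ground = (-7.283, 7.283) + (0.042, -0.599) = (-7.241, 6.685) m/s.
Speed = |(-7.241, 6.685)| = 9.855 m/s.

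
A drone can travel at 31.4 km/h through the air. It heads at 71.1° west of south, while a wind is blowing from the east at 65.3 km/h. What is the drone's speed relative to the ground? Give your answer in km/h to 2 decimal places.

Taking east as x and north as y: velocity relative to the air = (-29.707, -10.171) km/h; the air relative to ground = (-65.300, 0.000) km/h.
Velocity relative to ground = (-29.707, -10.171) + (-65.300, 0.000) = (-95.007, -10.171) km/h.
Speed = |(-95.007, -10.171)| = 95.550 km/h.

95.55 km/h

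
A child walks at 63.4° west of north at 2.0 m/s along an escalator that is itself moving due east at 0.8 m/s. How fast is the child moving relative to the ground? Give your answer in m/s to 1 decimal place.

1.3 m/s

Taking east as x and north as y: escalator velocity = (0.800, 0.000) m/s; child velocity relative to escalator = (-1.788, 0.896) m/s.
Velocity relative to ground = (0.800, 0.000) + (-1.788, 0.896) = (-0.988, 0.896) m/s.
Speed = |(-0.988, 0.896)| = 1.334 m/s.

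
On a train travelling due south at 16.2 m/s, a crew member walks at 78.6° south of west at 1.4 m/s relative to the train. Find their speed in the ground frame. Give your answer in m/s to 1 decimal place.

Taking east as x and north as y: train velocity = (0.000, -16.200) m/s; crew member velocity relative to train = (-0.277, -1.372) m/s.
Velocity relative to ground = (0.000, -16.200) + (-0.277, -1.372) = (-0.277, -17.572) m/s.
Speed = |(-0.277, -17.572)| = 17.575 m/s.

17.6 m/s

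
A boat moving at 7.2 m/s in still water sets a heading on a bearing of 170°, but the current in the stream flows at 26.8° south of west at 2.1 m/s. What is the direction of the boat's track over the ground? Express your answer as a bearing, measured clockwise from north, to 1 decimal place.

184.4°

Taking east as x and north as y: velocity relative to the water = (1.250, -7.091) m/s; the water relative to ground = (-1.874, -0.947) m/s.
Velocity relative to ground = (1.250, -7.091) + (-1.874, -0.947) = (-0.624, -8.037) m/s.
Bearing = atan2(-0.62, -8.04) = 184.44° clockwise from north.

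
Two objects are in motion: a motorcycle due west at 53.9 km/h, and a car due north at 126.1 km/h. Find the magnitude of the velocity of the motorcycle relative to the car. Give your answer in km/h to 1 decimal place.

137.1 km/h

Taking east as x and north as y: motorcycle velocity = (-53.900, 0.000) km/h; car velocity = (0.000, 126.100) km/h.
Velocity of motorcycle relative to car = (-53.900, 0.000) − (0.000, 126.100) = (-53.900, -126.100) km/h.
Magnitude = |(-53.900, -126.100)| = 137.137 km/h.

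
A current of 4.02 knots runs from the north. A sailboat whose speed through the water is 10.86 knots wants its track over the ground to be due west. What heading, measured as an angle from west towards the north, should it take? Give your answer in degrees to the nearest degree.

22°

The current pushes perpendicular to the desired track; the heading must have a component into the current equal to 4.02 knots: 10.86 sin θ = 4.02.
sin θ = 0.3702, so θ = 21.726°.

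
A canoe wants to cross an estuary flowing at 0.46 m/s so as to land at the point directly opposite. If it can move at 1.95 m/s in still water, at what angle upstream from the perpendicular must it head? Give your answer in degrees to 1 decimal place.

To cancel the current, the upstream component of the canoe's velocity must equal the flow: 1.95 sin θ = 0.46.
sin θ = 0.46 / 1.95 = 0.2359.
θ = arcsin(0.2359) = 13.645°.

13.6°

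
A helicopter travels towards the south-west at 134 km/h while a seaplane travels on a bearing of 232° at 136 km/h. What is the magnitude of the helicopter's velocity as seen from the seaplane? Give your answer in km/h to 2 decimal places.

16.60 km/h

Taking east as x and north as y: helicopter velocity = (-94.752, -94.752) km/h; seaplane velocity = (-107.169, -83.730) km/h.
Velocity of helicopter relative to seaplane = (-94.752, -94.752) − (-107.169, -83.730) = (12.417, -11.022) km/h.
Magnitude = |(12.417, -11.022)| = 16.604 km/h.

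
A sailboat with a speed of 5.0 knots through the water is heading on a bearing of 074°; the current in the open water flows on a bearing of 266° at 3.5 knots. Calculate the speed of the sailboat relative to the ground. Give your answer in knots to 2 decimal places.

1.74 knots

Taking east as x and north as y: velocity relative to the water = (4.806, 1.378) knots; the water relative to ground = (-3.491, -0.244) knots.
Velocity relative to ground = (4.806, 1.378) + (-3.491, -0.244) = (1.315, 1.134) knots.
Speed = |(1.315, 1.134)| = 1.736 knots.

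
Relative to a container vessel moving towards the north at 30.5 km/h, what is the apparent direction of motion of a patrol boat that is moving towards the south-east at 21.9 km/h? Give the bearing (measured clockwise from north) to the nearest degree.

Taking east as x and north as y: patrol boat velocity = (15.486, -15.486) km/h; container vessel velocity = (0.000, 30.500) km/h.
Velocity of patrol boat relative to container vessel = (15.486, -15.486) − (0.000, 30.500) = (15.486, -45.986) km/h.
Bearing = atan2(15.49, -45.99) = 161.39° clockwise from north.

161°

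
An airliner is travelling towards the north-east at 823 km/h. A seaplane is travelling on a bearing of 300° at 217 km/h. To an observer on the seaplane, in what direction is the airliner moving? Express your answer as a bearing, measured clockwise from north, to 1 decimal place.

Taking east as x and north as y: airliner velocity = (581.949, 581.949) km/h; seaplane velocity = (-187.928, 108.500) km/h.
Velocity of airliner relative to seaplane = (581.949, 581.949) − (-187.928, 108.500) = (769.876, 473.449) km/h.
Bearing = atan2(769.88, 473.45) = 58.41° clockwise from north.

058.4°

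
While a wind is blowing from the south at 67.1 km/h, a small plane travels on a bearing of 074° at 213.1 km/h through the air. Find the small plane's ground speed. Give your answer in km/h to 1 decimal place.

240.4 km/h

Taking east as x and north as y: velocity relative to the air = (204.845, 58.738) km/h; the air relative to ground = (0.000, 67.100) km/h.
Velocity relative to ground = (204.845, 58.738) + (0.000, 67.100) = (204.845, 125.838) km/h.
Speed = |(204.845, 125.838)| = 240.409 km/h.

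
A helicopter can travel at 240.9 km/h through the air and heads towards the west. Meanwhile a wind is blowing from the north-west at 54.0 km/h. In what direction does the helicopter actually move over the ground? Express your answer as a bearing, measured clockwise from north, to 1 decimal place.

Taking east as x and north as y: velocity relative to the air = (-240.900, 0.000) km/h; the air relative to ground = (38.184, -38.184) km/h.
Velocity relative to ground = (-240.900, 0.000) + (38.184, -38.184) = (-202.716, -38.184) km/h.
Bearing = atan2(-202.72, -38.18) = 259.33° clockwise from north.

259.3°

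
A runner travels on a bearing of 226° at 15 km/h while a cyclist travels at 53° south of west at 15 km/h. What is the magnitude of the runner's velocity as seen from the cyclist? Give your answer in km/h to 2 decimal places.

2.35 km/h

Taking east as x and north as y: runner velocity = (-10.790, -10.420) km/h; cyclist velocity = (-9.027, -11.980) km/h.
Velocity of runner relative to cyclist = (-10.790, -10.420) − (-9.027, -11.980) = (-1.763, 1.560) km/h.
Magnitude = |(-1.763, 1.560)| = 2.354 km/h.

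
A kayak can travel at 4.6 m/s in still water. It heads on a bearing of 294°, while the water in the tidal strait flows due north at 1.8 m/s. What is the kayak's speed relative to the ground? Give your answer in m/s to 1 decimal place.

Taking east as x and north as y: velocity relative to the water = (-4.202, 1.871) m/s; the water relative to ground = (0.000, 1.800) m/s.
Velocity relative to ground = (-4.202, 1.871) + (0.000, 1.800) = (-4.202, 3.671) m/s.
Speed = |(-4.202, 3.671)| = 5.580 m/s.

5.6 m/s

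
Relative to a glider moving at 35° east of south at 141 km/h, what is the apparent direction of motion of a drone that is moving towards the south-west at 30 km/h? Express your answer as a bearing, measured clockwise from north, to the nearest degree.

313°

Taking east as x and north as y: drone velocity = (-21.213, -21.213) km/h; glider velocity = (80.874, -115.500) km/h.
Velocity of drone relative to glider = (-21.213, -21.213) − (80.874, -115.500) = (-102.087, 94.287) km/h.
Bearing = atan2(-102.09, 94.29) = 312.73° clockwise from north.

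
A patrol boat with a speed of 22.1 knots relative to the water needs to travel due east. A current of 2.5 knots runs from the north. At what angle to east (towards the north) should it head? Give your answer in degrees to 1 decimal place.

The current pushes perpendicular to the desired track; the heading must have a component into the current equal to 2.5 knots: 22.1 sin θ = 2.5.
sin θ = 0.1131, so θ = 6.495°.

6.5°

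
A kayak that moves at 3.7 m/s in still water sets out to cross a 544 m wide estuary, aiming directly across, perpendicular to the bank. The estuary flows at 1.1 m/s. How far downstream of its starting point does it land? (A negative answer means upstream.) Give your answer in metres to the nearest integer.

Perpendicular speed = 3.700 m/s; crossing time = 544 / 3.700 = 147.027 s.
Net downstream speed = 1.100 m/s.
Drift = 1.100 × 147.027 = 161.730 m (downstream).

162 m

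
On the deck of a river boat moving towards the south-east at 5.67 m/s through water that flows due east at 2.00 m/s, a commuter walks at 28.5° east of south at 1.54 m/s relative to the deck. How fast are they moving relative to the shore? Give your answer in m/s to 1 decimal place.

8.6 m/s

In east/north components (m/s): commuter relative to river boat = (0.735, -1.353); river boat relative to water = (4.009, -4.009); water relative to ground = (2.000, 0.000).
Sum = (6.744, -5.363) m/s.
Speed = |(6.744, -5.363)| = 8.616 m/s.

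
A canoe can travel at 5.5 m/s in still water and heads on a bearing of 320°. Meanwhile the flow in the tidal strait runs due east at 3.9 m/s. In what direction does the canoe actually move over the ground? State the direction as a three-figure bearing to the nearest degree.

005°

Taking east as x and north as y: velocity relative to the water = (-3.535, 4.213) m/s; the water relative to ground = (3.900, 0.000) m/s.
Velocity relative to ground = (-3.535, 4.213) + (3.900, 0.000) = (0.365, 4.213) m/s.
Bearing = atan2(0.36, 4.21) = 4.95° clockwise from north.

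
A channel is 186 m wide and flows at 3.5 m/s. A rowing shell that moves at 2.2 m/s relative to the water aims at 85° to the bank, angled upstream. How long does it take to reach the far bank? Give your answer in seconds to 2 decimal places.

The component of the rowing shell's velocity perpendicular to the bank is 2.2 × sin 85° = 2.192 m/s.
The flow acts along the bank and has no component across it.
Time = 186 / 2.192 = 84.868 s.

84.87 s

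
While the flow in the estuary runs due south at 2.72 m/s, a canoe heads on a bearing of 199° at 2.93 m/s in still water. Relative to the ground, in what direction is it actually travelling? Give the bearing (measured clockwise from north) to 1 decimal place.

189.9°

Taking east as x and north as y: velocity relative to the water = (-0.954, -2.770) m/s; the water relative to ground = (0.000, -2.720) m/s.
Velocity relative to ground = (-0.954, -2.770) + (0.000, -2.720) = (-0.954, -5.490) m/s.
Bearing = atan2(-0.95, -5.49) = 189.86° clockwise from north.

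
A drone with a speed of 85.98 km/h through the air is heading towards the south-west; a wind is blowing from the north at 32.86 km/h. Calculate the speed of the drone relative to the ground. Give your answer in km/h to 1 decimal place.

111.7 km/h

Taking east as x and north as y: velocity relative to the air = (-60.797, -60.797) km/h; the air relative to ground = (0.000, -32.860) km/h.
Velocity relative to ground = (-60.797, -60.797) + (0.000, -32.860) = (-60.797, -93.657) km/h.
Speed = |(-60.797, -93.657)| = 111.660 km/h.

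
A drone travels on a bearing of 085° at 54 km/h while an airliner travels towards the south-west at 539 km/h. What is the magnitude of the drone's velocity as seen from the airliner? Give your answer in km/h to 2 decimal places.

Taking east as x and north as y: drone velocity = (53.795, 4.706) km/h; airliner velocity = (-381.131, -381.131) km/h.
Velocity of drone relative to airliner = (53.795, 4.706) − (-381.131, -381.131) = (434.925, 385.837) km/h.
Magnitude = |(434.925, 385.837)| = 581.403 km/h.

581.40 km/h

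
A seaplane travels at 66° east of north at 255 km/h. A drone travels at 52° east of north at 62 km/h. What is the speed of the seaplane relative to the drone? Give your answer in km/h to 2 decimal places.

195.42 km/h

Taking east as x and north as y: seaplane velocity = (232.954, 103.718) km/h; drone velocity = (48.857, 38.171) km/h.
Velocity of seaplane relative to drone = (232.954, 103.718) − (48.857, 38.171) = (184.097, 65.547) km/h.
Magnitude = |(184.097, 65.547)| = 195.418 km/h.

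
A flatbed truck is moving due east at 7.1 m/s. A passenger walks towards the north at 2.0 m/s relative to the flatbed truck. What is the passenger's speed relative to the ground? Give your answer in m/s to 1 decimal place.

Taking east as x and north as y: flatbed truck velocity = (7.100, 0.000) m/s; passenger velocity relative to flatbed truck = (0.000, 2.000) m/s.
Velocity relative to ground = (7.100, 0.000) + (0.000, 2.000) = (7.100, 2.000) m/s.
Speed = |(7.100, 2.000)| = 7.376 m/s.

7.4 m/s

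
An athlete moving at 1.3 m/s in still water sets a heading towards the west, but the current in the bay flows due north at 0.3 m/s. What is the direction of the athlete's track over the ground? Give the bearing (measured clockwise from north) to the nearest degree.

Taking east as x and north as y: velocity relative to the water = (-1.300, 0.000) m/s; the water relative to ground = (0.000, 0.300) m/s.
Velocity relative to ground = (-1.300, 0.000) + (0.000, 0.300) = (-1.300, 0.300) m/s.
Bearing = atan2(-1.30, 0.30) = 282.99° clockwise from north.

283°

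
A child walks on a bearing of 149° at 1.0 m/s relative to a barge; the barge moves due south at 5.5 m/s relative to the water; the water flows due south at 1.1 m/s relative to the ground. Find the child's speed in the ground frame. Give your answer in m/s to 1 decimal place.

7.5 m/s

In east/north components (m/s): child relative to barge = (0.515, -0.857); barge relative to water = (0.000, -5.500); water relative to ground = (0.000, -1.100).
Sum = (0.515, -7.457) m/s.
Speed = |(0.515, -7.457)| = 7.475 m/s.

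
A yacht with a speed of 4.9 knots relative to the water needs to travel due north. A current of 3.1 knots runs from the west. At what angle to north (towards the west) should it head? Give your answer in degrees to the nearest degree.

39°

The current pushes perpendicular to the desired track; the heading must have a component into the current equal to 3.1 knots: 4.9 sin θ = 3.1.
sin θ = 0.6327, so θ = 39.246°.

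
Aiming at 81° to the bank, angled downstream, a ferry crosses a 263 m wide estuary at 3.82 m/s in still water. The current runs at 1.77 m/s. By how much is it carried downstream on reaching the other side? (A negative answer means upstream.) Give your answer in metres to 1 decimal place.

165.0 m

Perpendicular speed = 3.773 m/s; crossing time = 263 / 3.773 = 69.706 s.
Net downstream speed = 2.368 m/s.
Drift = 2.368 × 69.706 = 165.035 m (downstream).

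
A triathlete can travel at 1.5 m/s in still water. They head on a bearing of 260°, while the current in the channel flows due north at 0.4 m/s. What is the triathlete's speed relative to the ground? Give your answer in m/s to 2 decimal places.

Taking east as x and north as y: velocity relative to the water = (-1.477, -0.260) m/s; the water relative to ground = (0.000, 0.400) m/s.
Velocity relative to ground = (-1.477, -0.260) + (0.000, 0.400) = (-1.477, 0.140) m/s.
Speed = |(-1.477, 0.140)| = 1.484 m/s.

1.48 m/s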